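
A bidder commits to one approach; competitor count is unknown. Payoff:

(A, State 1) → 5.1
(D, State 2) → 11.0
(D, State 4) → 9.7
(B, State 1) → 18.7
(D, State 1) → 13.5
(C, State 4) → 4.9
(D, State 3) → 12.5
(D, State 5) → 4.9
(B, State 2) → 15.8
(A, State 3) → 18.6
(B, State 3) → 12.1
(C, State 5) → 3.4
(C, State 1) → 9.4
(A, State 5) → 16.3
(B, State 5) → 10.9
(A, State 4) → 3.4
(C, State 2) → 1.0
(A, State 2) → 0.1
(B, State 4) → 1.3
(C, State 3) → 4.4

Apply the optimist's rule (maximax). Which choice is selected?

B

Row maxima: A=18.6, B=18.7, C=9.4, D=13.5
Best best-case = 18.7 → B.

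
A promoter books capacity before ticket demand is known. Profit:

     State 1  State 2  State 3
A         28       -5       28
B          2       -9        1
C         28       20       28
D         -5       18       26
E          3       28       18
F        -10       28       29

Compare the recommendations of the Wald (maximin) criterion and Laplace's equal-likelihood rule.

Row minima: A=-5, B=-9, C=20, D=-5, E=3, F=-10
Best worst-case = 20 → C.
Row averages: A=17, B=-2, C=76/3, D=13, E=49/3, F=47/3
Highest average = 76/3 → C.

maximin → C; laplace → C (agree)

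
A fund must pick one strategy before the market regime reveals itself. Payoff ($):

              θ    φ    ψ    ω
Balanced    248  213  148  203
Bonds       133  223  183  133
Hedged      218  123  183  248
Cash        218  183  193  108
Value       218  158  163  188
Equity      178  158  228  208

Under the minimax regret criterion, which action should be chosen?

Column bests: θ=248, φ=223, ψ=228, ω=248.
Balanced regrets: 0, 10, 80, 45 → max 80
Bonds regrets: 115, 0, 45, 115 → max 115
Hedged regrets: 30, 100, 45, 0 → max 100
Cash regrets: 30, 40, 35, 140 → max 140
Value regrets: 30, 65, 65, 60 → max 65
Equity regrets: 70, 65, 0, 40 → max 70
Smallest max regret = 65 → Value.

Value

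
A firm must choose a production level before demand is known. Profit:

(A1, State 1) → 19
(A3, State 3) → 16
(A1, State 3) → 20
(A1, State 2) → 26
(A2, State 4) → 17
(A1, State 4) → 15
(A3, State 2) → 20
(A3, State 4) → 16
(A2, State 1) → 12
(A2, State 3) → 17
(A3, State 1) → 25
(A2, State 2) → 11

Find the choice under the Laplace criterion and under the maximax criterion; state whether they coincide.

laplace → A1; maximax → A1 (agree)

Row averages: A1=20, A2=14.25, A3=19.25
Highest average = 20 → A1.
Row maxima: A1=26, A2=17, A3=25
Best best-case = 26 → A1.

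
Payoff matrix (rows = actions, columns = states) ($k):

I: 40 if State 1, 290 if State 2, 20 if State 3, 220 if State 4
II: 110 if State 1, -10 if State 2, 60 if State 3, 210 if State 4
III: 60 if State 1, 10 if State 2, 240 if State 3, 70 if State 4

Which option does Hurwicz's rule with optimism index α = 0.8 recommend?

I: 0.8·290 + 0.2·20 = 236
II: 0.8·210 + 0.2·(-10) = 166
III: 0.8·240 + 0.2·10 = 194
Highest Hurwicz score = 236 → I.

I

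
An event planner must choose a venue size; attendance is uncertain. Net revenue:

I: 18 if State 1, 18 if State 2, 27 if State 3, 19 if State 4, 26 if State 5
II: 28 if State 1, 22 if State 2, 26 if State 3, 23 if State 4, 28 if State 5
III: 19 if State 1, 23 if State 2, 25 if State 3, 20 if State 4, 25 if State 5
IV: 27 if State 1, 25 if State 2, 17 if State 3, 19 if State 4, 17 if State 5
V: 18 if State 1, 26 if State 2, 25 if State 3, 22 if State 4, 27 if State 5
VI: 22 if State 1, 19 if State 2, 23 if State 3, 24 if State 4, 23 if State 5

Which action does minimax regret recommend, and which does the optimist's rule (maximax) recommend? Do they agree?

Column bests: State 1=28, State 2=26, State 3=27, State 4=24, State 5=28.
I regrets: 10, 8, 0, 5, 2 → max 10
II regrets: 0, 4, 1, 1, 0 → max 4
III regrets: 9, 3, 2, 4, 3 → max 9
IV regrets: 1, 1, 10, 5, 11 → max 11
V regrets: 10, 0, 2, 2, 1 → max 10
VI regrets: 6, 7, 4, 0, 5 → max 7
Smallest max regret = 4 → II.
Row maxima: I=27, II=28, III=25, IV=27, V=27, VI=24
Best best-case = 28 → II.

minimax regret → II; maximax → II (agree)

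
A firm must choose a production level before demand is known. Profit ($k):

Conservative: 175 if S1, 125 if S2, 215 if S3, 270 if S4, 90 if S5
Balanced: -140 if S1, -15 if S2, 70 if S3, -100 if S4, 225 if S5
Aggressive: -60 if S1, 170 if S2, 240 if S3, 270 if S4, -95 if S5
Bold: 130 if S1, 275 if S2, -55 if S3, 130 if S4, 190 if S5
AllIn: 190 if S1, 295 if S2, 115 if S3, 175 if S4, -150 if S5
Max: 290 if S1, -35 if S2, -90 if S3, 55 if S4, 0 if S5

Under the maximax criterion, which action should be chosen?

AllIn

Row maxima: Conservative=270, Balanced=225, Aggressive=270, Bold=275, AllIn=295, Max=290
Best best-case = 295 → AllIn.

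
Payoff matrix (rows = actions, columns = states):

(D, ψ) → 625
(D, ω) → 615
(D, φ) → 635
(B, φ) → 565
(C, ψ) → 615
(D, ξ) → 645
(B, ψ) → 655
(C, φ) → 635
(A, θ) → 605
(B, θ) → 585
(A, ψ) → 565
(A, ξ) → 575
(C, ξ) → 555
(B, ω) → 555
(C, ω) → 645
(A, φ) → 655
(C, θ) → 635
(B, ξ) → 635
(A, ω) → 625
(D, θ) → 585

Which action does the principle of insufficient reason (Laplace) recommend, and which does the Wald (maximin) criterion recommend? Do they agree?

laplace → D; maximin → D (agree)

Row averages: A=605, B=599, C=617, D=621
Highest average = 621 → D.
Row minima: A=565, B=555, C=555, D=585
Best worst-case = 585 → D.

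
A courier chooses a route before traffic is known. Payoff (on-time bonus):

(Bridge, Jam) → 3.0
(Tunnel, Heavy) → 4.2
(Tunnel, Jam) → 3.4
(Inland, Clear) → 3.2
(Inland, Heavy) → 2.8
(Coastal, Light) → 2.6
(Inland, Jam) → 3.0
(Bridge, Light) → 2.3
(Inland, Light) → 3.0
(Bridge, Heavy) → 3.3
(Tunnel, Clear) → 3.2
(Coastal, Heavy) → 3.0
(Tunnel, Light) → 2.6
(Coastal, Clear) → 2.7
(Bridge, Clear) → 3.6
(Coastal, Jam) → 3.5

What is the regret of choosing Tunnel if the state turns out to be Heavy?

0.0

Best payoff under Heavy is 4.2.
Regret = 4.2 − 4.2 = 0.0.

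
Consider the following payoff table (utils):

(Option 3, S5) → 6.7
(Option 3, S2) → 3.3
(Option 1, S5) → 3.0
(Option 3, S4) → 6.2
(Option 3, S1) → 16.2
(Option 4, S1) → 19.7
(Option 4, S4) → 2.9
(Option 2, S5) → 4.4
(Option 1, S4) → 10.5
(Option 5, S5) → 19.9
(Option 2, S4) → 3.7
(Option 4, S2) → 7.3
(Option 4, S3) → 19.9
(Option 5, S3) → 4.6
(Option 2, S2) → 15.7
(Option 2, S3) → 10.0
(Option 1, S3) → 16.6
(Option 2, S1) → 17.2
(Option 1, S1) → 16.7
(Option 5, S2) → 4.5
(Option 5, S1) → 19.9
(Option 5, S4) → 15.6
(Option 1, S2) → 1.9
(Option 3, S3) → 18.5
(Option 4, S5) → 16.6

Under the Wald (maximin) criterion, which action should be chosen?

Row minima: Option 1=1.9, Option 2=3.7, Option 3=3.3, Option 4=2.9, Option 5=4.5
Best worst-case = 4.5 → Option 5.

Option 5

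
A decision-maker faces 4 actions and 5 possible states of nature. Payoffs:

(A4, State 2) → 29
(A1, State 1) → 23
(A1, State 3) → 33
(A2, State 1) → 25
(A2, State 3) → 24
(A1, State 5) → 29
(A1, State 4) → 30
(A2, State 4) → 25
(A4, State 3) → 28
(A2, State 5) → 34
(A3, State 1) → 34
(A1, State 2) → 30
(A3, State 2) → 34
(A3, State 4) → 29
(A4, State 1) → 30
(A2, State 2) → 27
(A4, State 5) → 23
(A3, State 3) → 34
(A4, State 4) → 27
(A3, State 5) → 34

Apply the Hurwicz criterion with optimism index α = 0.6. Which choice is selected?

A1: 0.6·33 + 0.4·23 = 29
A2: 0.6·34 + 0.4·24 = 30
A3: 0.6·34 + 0.4·29 = 32
A4: 0.6·30 + 0.4·23 = 27.2
Highest Hurwicz score = 32 → A3.

A3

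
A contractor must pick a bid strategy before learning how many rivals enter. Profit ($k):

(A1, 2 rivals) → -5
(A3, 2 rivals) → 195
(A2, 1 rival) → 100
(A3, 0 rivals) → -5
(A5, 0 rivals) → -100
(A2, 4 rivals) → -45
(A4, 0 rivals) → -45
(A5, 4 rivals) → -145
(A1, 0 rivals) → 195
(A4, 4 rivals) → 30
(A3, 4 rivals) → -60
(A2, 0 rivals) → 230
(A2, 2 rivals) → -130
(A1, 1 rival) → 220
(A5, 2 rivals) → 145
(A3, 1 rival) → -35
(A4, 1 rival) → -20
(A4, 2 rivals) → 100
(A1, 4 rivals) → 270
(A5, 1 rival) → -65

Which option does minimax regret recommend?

A1

Column bests: 0 rivals=230, 1 rival=220, 2 rivals=195, 4 rivals=270.
A1 regrets: 35, 0, 200, 0 → max 200
A2 regrets: 0, 120, 325, 315 → max 325
A3 regrets: 235, 255, 0, 330 → max 330
A4 regrets: 275, 240, 95, 240 → max 275
A5 regrets: 330, 285, 50, 415 → max 415
Smallest max regret = 200 → A1.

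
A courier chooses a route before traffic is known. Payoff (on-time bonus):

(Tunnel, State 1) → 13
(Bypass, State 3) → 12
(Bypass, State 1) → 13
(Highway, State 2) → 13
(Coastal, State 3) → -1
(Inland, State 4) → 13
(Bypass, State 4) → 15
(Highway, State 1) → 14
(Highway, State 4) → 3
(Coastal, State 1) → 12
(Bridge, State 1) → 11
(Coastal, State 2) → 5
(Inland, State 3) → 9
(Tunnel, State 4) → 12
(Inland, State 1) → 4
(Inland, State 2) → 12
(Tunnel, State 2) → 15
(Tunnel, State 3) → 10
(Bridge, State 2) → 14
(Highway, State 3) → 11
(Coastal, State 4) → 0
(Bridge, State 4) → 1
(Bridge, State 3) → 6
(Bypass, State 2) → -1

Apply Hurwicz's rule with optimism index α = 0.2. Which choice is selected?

Tunnel

Bridge: 0.2·14 + 0.8·1 = 3.6
Coastal: 0.2·12 + 0.8·(-1) = 1.6
Inland: 0.2·13 + 0.8·4 = 5.8
Highway: 0.2·14 + 0.8·3 = 5.2
Tunnel: 0.2·15 + 0.8·10 = 11
Bypass: 0.2·15 + 0.8·(-1) = 2.2
Highest Hurwicz score = 11 → Tunnel.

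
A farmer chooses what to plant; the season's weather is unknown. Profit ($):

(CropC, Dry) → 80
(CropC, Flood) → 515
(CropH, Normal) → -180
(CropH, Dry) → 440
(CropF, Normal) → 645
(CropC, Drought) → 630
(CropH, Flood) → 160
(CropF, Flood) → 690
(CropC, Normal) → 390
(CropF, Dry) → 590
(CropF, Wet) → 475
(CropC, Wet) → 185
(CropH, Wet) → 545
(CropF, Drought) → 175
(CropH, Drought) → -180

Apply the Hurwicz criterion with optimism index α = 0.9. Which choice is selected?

CropF

CropF: 0.9·690 + 0.1·175 = 638.5
CropC: 0.9·630 + 0.1·80 = 575
CropH: 0.9·545 + 0.1·(-180) = 472.5
Highest Hurwicz score = 638.5 → CropF.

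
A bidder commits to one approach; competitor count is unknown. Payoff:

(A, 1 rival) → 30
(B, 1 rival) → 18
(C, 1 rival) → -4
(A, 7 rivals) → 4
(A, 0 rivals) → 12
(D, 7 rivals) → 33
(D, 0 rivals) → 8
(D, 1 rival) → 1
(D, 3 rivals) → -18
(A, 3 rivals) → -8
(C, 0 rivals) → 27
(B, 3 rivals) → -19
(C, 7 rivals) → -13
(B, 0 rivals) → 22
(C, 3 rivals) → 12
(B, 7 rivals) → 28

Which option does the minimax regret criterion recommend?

Column bests: 0 rivals=27, 1 rival=30, 3 rivals=12, 7 rivals=33.
A regrets: 15, 0, 20, 29 → max 29
B regrets: 5, 12, 31, 5 → max 31
C regrets: 0, 34, 0, 46 → max 46
D regrets: 19, 29, 30, 0 → max 30
Smallest max regret = 29 → A.

A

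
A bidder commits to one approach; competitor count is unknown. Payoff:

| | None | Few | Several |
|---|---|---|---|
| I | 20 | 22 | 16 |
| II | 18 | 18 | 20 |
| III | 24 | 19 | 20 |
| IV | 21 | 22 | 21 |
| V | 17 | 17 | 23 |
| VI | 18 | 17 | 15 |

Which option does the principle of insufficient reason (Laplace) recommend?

IV

Row averages: I=58/3, II=56/3, III=21, IV=64/3, V=19, VI=50/3
Highest average = 64/3 → IV.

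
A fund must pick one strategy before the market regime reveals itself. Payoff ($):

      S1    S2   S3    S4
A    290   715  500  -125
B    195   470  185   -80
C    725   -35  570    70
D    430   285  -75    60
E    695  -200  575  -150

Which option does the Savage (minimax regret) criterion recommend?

A

Column bests: S1=725, S2=715, S3=575, S4=70.
A regrets: 435, 0, 75, 195 → max 435
B regrets: 530, 245, 390, 150 → max 530
C regrets: 0, 750, 5, 0 → max 750
D regrets: 295, 430, 650, 10 → max 650
E regrets: 30, 915, 0, 220 → max 915
Smallest max regret = 435 → A.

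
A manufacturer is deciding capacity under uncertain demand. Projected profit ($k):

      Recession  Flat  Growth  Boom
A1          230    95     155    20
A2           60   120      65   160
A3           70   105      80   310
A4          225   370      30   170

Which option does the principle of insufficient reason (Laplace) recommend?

Row averages: A1=125, A2=101.25, A3=141.25, A4=198.75
Highest average = 198.75 → A4.

A4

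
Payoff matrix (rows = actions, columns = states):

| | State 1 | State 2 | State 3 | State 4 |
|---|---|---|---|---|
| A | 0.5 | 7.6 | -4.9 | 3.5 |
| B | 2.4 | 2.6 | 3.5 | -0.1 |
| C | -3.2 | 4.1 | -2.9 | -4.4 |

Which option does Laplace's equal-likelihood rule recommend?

B

Row averages: A=1.675, B=2.1, C=-1.6
Highest average = 2.1 → B.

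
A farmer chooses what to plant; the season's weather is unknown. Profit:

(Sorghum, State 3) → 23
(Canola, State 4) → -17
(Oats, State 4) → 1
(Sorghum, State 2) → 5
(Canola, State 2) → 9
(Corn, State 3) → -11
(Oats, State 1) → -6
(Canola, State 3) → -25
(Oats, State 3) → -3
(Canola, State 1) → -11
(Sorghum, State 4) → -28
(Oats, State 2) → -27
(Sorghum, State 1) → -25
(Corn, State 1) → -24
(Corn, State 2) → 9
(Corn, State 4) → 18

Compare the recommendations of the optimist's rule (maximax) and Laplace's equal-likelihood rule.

Row maxima: Oats=1, Sorghum=23, Canola=9, Corn=18
Best best-case = 23 → Sorghum.
Row averages: Oats=-8.75, Sorghum=-6.25, Canola=-11, Corn=-2
Highest average = -2 → Corn.

maximax → Sorghum; laplace → Corn (disagree)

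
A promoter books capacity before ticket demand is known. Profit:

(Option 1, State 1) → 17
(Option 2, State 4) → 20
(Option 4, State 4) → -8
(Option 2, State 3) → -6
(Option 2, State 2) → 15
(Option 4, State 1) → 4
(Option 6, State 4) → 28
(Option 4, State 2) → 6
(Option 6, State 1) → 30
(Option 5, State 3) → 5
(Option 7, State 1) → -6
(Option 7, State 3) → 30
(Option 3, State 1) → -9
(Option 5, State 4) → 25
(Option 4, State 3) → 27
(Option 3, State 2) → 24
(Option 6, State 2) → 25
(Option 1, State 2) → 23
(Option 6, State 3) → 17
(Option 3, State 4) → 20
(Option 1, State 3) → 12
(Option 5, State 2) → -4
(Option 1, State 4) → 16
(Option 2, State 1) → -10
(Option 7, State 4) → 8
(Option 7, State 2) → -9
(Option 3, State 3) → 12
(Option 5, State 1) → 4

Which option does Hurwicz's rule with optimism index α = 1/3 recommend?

Option 1: 1/3·23 + 2/3·12 = 47/3
Option 2: 1/3·20 + 2/3·(-10) = 0
Option 3: 1/3·24 + 2/3·(-9) = 2
Option 4: 1/3·27 + 2/3·(-8) = 11/3
Option 5: 1/3·25 + 2/3·(-4) = 17/3
Option 6: 1/3·30 + 2/3·17 = 64/3
Option 7: 1/3·30 + 2/3·(-9) = 4
Highest Hurwicz score = 64/3 → Option 6.

Option 6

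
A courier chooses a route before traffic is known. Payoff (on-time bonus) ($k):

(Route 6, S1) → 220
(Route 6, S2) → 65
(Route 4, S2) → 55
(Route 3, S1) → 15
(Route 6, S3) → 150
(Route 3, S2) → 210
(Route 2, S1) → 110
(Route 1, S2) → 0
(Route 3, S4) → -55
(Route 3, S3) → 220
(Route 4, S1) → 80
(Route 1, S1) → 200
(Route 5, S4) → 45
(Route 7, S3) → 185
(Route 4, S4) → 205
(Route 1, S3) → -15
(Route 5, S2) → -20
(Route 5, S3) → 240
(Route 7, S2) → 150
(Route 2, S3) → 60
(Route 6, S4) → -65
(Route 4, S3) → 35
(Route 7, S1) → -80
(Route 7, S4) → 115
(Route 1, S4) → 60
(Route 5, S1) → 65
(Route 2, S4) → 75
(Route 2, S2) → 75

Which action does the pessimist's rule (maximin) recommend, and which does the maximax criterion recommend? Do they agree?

maximin → Route 2; maximax → Route 5 (disagree)

Row minima: Route 1=-15, Route 2=60, Route 3=-55, Route 4=35, Route 5=-20, Route 6=-65, Route 7=-80
Best worst-case = 60 → Route 2.
Row maxima: Route 1=200, Route 2=110, Route 3=220, Route 4=205, Route 5=240, Route 6=220, Route 7=185
Best best-case = 240 → Route 5.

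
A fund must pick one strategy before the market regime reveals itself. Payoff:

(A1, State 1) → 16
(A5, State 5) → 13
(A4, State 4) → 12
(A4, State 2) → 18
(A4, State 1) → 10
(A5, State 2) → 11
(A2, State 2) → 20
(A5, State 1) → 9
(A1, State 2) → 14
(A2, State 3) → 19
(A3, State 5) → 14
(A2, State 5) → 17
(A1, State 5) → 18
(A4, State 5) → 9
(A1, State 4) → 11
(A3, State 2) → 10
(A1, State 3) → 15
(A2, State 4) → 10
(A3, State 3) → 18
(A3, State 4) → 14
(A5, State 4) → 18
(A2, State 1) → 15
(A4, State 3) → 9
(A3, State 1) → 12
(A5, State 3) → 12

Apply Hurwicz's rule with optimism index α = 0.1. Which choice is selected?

A1

A1: 0.1·18 + 0.9·11 = 11.7
A2: 0.1·20 + 0.9·10 = 11
A3: 0.1·18 + 0.9·10 = 10.8
A4: 0.1·18 + 0.9·9 = 9.9
A5: 0.1·18 + 0.9·9 = 9.9
Highest Hurwicz score = 11.7 → A1.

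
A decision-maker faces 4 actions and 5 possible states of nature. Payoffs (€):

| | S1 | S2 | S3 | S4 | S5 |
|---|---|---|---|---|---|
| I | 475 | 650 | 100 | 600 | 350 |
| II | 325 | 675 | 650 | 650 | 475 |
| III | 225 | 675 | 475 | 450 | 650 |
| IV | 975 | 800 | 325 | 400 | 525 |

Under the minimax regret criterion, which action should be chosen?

Column bests: S1=975, S2=800, S3=650, S4=650, S5=650.
I regrets: 500, 150, 550, 50, 300 → max 550
II regrets: 650, 125, 0, 0, 175 → max 650
III regrets: 750, 125, 175, 200, 0 → max 750
IV regrets: 0, 0, 325, 250, 125 → max 325
Smallest max regret = 325 → IV.

IV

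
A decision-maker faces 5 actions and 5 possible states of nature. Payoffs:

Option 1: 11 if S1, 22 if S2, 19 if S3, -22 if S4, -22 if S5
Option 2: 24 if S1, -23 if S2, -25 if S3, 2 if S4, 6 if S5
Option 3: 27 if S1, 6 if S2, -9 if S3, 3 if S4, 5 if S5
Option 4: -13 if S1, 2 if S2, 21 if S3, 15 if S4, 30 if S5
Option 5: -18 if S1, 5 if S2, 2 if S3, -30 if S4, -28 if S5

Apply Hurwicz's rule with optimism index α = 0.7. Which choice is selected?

Option 1: 0.7·22 + 0.3·(-22) = 8.8
Option 2: 0.7·24 + 0.3·(-25) = 9.3
Option 3: 0.7·27 + 0.3·(-9) = 16.2
Option 4: 0.7·30 + 0.3·(-13) = 17.1
Option 5: 0.7·5 + 0.3·(-30) = -5.5
Highest Hurwicz score = 17.1 → Option 4.

Option 4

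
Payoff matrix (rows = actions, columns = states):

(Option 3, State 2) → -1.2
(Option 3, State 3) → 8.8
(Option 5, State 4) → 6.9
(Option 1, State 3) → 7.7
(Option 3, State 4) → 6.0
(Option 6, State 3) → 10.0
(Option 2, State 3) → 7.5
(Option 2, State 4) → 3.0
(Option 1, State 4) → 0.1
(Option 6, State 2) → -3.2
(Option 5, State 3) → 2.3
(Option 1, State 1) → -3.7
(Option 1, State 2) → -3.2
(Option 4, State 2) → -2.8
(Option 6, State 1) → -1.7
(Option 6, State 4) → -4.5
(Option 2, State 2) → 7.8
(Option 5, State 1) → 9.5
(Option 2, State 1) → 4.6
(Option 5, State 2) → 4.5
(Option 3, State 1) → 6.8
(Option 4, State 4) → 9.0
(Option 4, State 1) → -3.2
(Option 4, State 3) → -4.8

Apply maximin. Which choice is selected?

Option 2

Row minima: Option 1=-3.7, Option 2=3.0, Option 3=-1.2, Option 4=-4.8, Option 5=2.3, Option 6=-4.5
Best worst-case = 3.0 → Option 2.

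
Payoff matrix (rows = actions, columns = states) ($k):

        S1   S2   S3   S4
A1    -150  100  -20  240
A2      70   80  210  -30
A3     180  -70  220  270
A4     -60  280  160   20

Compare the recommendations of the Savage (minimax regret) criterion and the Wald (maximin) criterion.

Column bests: S1=180, S2=280, S3=220, S4=270.
A1 regrets: 330, 180, 240, 30 → max 330
A2 regrets: 110, 200, 10, 300 → max 300
A3 regrets: 0, 350, 0, 0 → max 350
A4 regrets: 240, 0, 60, 250 → max 250
Smallest max regret = 250 → A4.
Row minima: A1=-150, A2=-30, A3=-70, A4=-60
Best worst-case = -30 → A2.

minimax regret → A4; maximin → A2 (disagree)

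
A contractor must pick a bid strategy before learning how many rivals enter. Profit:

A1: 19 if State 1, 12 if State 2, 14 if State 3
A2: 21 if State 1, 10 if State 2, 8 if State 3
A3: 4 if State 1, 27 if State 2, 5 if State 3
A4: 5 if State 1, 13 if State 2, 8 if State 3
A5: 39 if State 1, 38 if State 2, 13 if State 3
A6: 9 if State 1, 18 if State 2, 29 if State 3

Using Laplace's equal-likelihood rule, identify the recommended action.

Row averages: A1=15, A2=13, A3=12, A4=26/3, A5=30, A6=56/3
Highest average = 30 → A5.

A5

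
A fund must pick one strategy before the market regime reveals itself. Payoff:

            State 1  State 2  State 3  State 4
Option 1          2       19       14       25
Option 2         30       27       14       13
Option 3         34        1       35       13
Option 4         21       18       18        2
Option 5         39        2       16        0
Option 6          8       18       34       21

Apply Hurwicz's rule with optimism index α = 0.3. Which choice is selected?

Option 1: 0.3·25 + 0.7·2 = 8.9
Option 2: 0.3·30 + 0.7·13 = 18.1
Option 3: 0.3·35 + 0.7·1 = 11.2
Option 4: 0.3·21 + 0.7·2 = 7.7
Option 5: 0.3·39 + 0.7·0 = 11.7
Option 6: 0.3·34 + 0.7·8 = 15.8
Highest Hurwicz score = 18.1 → Option 2.

Option 2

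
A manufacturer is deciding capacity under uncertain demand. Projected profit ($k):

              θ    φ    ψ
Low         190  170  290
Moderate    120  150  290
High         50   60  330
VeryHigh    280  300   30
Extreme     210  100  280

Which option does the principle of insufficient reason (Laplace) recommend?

Low

Row averages: Low=650/3, Moderate=560/3, High=440/3, VeryHigh=610/3, Extreme=590/3
Highest average = 650/3 → Low.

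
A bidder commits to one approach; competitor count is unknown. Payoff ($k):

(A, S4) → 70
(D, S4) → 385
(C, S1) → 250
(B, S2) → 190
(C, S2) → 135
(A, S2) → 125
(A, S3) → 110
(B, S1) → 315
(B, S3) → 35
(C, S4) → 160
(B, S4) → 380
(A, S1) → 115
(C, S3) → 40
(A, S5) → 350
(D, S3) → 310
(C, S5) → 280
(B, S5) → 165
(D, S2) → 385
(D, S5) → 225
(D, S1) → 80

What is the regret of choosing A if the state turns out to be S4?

315

Best payoff under S4 is 385.
Regret = 385 − 70 = 315.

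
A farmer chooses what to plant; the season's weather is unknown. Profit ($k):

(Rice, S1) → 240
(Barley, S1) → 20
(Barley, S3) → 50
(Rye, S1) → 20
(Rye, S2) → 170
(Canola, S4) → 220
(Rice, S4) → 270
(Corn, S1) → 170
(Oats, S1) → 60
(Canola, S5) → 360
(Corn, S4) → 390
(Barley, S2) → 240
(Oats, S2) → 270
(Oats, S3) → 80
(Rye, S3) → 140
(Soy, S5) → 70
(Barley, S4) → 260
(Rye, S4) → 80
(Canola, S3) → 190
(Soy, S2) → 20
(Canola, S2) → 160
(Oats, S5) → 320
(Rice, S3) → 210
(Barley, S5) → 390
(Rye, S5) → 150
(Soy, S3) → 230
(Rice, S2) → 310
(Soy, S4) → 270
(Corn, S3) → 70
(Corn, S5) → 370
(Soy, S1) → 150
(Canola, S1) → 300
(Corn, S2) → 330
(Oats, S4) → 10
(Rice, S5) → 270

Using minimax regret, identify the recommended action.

Rice

Column bests: S1=300, S2=330, S3=230, S4=390, S5=390.
Soy regrets: 150, 310, 0, 120, 320 → max 320
Rice regrets: 60, 20, 20, 120, 120 → max 120
Rye regrets: 280, 160, 90, 310, 240 → max 310
Oats regrets: 240, 60, 150, 380, 70 → max 380
Canola regrets: 0, 170, 40, 170, 30 → max 170
Barley regrets: 280, 90, 180, 130, 0 → max 280
Corn regrets: 130, 0, 160, 0, 20 → max 160
Smallest max regret = 120 → Rice.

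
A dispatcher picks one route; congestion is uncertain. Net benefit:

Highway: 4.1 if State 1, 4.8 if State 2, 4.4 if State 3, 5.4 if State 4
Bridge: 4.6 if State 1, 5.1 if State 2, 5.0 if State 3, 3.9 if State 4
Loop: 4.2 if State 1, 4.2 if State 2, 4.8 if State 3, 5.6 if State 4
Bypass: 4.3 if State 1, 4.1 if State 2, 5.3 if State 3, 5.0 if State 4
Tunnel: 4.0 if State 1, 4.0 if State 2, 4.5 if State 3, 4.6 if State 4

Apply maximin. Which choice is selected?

Loop

Row minima: Highway=4.1, Bridge=3.9, Loop=4.2, Bypass=4.1, Tunnel=4.0
Best worst-case = 4.2 → Loop.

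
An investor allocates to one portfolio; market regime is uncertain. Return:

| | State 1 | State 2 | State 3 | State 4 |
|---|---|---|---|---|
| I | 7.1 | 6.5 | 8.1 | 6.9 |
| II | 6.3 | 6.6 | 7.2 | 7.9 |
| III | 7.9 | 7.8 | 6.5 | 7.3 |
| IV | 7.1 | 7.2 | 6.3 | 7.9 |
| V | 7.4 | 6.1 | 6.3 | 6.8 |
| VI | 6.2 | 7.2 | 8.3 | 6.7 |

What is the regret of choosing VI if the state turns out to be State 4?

Best payoff under State 4 is 7.9.
Regret = 7.9 − 6.7 = 1.2.

1.2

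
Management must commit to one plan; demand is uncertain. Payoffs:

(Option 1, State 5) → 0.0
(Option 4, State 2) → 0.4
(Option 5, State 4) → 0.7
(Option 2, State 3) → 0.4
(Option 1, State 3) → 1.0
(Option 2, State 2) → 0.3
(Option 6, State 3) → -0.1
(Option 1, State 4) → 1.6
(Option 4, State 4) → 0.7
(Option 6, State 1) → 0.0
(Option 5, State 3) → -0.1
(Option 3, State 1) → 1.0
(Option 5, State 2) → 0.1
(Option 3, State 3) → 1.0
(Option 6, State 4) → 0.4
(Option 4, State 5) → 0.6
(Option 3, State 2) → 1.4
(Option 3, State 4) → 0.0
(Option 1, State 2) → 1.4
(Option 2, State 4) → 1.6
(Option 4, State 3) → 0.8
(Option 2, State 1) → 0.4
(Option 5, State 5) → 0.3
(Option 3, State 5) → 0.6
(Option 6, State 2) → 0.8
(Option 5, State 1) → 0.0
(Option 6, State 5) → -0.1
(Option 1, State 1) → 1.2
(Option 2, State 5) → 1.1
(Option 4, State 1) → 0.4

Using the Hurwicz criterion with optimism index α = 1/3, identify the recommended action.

Option 2

Option 1: 1/3·1.6 + 2/3·0.0 = 8/15
Option 2: 1/3·1.6 + 2/3·0.3 = 11/15
Option 3: 1/3·1.4 + 2/3·0.0 = 7/15
Option 4: 1/3·0.8 + 2/3·0.4 = 8/15
Option 5: 1/3·0.7 + 2/3·(-0.1) = 1/6
Option 6: 1/3·0.8 + 2/3·(-0.1) = 0.2
Highest Hurwicz score = 11/15 → Option 2.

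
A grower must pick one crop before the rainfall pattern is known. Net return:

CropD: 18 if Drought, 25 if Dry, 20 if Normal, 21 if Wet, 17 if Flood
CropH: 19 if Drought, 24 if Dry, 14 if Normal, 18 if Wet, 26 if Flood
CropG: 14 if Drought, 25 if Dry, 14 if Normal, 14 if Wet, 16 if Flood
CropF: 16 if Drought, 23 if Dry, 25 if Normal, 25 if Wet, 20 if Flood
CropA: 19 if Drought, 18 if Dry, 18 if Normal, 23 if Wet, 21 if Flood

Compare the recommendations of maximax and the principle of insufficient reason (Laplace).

Row maxima: CropD=25, CropH=26, CropG=25, CropF=25, CropA=23
Best best-case = 26 → CropH.
Row averages: CropD=20.2, CropH=20.2, CropG=16.6, CropF=21.8, CropA=19.8
Highest average = 21.8 → CropF.

maximax → CropH; laplace → CropF (disagree)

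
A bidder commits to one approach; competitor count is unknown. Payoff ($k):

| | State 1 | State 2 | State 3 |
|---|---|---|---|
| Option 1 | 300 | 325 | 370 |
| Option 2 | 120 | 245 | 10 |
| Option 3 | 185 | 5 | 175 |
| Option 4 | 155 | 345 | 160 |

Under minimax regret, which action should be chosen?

Column bests: State 1=300, State 2=345, State 3=370.
Option 1 regrets: 0, 20, 0 → max 20
Option 2 regrets: 180, 100, 360 → max 360
Option 3 regrets: 115, 340, 195 → max 340
Option 4 regrets: 145, 0, 210 → max 210
Smallest max regret = 20 → Option 1.

Option 1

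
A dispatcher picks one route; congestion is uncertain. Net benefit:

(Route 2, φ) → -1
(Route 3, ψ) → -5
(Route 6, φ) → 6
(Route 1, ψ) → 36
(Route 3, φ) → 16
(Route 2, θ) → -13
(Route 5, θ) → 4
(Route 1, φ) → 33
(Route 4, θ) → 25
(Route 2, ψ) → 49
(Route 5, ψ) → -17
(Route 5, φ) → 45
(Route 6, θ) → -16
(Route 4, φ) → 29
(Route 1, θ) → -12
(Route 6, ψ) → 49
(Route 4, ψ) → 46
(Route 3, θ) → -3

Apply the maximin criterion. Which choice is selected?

Row minima: Route 1=-12, Route 2=-13, Route 3=-5, Route 4=25, Route 5=-17, Route 6=-16
Best worst-case = 25 → Route 4.

Route 4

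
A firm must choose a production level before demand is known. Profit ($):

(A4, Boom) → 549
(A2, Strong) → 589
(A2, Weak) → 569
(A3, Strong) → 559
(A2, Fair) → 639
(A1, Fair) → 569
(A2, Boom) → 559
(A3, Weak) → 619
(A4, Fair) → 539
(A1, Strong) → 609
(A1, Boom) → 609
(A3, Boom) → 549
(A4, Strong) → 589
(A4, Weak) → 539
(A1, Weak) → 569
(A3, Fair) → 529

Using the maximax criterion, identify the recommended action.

A2

Row maxima: A1=609, A2=639, A3=619, A4=589
Best best-case = 639 → A2.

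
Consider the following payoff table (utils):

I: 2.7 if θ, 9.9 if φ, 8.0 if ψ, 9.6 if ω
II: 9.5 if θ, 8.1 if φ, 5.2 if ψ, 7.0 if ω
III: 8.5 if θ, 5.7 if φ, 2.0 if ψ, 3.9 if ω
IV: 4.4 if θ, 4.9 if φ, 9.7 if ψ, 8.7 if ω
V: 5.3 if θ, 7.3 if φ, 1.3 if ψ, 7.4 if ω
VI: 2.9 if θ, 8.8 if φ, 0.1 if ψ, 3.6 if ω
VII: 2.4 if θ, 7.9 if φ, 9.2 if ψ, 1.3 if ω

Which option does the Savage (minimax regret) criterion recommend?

II

Column bests: θ=9.5, φ=9.9, ψ=9.7, ω=9.6.
I regrets: 6.8, 0.0, 1.7, 0.0 → max 6.8
II regrets: 0.0, 1.8, 4.5, 2.6 → max 4.5
III regrets: 1.0, 4.2, 7.7, 5.7 → max 7.7
IV regrets: 5.1, 5.0, 0.0, 0.9 → max 5.1
V regrets: 4.2, 2.6, 8.4, 2.2 → max 8.4
VI regrets: 6.6, 1.1, 9.6, 6.0 → max 9.6
VII regrets: 7.1, 2.0, 0.5, 8.3 → max 8.3
Smallest max regret = 4.5 → II.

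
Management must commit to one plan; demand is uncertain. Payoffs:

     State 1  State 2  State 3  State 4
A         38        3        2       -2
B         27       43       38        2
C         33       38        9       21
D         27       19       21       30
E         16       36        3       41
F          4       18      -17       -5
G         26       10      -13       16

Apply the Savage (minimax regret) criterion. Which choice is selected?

D

Column bests: State 1=38, State 2=43, State 3=38, State 4=41.
A regrets: 0, 40, 36, 43 → max 43
B regrets: 11, 0, 0, 39 → max 39
C regrets: 5, 5, 29, 20 → max 29
D regrets: 11, 24, 17, 11 → max 24
E regrets: 22, 7, 35, 0 → max 35
F regrets: 34, 25, 55, 46 → max 55
G regrets: 12, 33, 51, 25 → max 51
Smallest max regret = 24 → D.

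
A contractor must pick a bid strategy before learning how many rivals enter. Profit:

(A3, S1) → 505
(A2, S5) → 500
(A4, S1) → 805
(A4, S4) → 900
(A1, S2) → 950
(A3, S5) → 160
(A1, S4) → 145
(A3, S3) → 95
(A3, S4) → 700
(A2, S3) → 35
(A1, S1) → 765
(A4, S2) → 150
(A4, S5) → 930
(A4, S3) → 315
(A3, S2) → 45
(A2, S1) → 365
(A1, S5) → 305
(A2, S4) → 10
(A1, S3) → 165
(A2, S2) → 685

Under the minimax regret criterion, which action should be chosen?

Column bests: S1=805, S2=950, S3=315, S4=900, S5=930.
A1 regrets: 40, 0, 150, 755, 625 → max 755
A2 regrets: 440, 265, 280, 890, 430 → max 890
A3 regrets: 300, 905, 220, 200, 770 → max 905
A4 regrets: 0, 800, 0, 0, 0 → max 800
Smallest max regret = 755 → A1.

A1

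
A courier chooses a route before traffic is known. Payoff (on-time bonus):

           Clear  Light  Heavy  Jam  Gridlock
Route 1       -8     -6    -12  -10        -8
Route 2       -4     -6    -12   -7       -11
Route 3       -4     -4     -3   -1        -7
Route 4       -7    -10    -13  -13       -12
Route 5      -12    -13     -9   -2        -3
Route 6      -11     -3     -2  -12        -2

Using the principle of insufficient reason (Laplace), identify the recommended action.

Row averages: Route 1=-8.8, Route 2=-8, Route 3=-3.8, Route 4=-11, Route 5=-7.8, Route 6=-6
Highest average = -3.8 → Route 3.

Route 3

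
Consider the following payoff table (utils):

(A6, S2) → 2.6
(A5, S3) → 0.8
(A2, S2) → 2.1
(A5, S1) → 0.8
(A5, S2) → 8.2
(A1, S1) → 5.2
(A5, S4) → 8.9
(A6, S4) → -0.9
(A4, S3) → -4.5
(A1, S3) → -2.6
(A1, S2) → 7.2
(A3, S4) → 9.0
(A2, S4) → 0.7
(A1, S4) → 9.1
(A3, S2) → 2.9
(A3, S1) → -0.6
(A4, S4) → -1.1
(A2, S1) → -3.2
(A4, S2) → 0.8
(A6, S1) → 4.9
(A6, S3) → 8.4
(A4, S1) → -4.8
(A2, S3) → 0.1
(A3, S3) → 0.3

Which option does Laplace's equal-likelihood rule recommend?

A1

Row averages: A1=4.725, A2=-0.075, A3=2.9, A4=-2.4, A5=4.675, A6=3.75
Highest average = 4.725 → A1.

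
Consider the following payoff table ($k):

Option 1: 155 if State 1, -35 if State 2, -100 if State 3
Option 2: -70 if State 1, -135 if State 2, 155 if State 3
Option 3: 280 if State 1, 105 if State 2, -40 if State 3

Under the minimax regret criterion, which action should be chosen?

Option 3

Column bests: State 1=280, State 2=105, State 3=155.
Option 1 regrets: 125, 140, 255 → max 255
Option 2 regrets: 350, 240, 0 → max 350
Option 3 regrets: 0, 0, 195 → max 195
Smallest max regret = 195 → Option 3.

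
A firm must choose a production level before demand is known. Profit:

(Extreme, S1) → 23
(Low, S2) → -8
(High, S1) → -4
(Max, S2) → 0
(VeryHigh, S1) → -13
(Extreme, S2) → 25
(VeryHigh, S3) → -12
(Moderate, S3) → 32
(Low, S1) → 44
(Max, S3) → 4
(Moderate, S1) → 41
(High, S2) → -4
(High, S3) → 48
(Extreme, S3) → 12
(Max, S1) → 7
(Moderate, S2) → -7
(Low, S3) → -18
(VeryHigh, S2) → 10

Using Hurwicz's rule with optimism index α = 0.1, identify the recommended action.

Extreme

Low: 0.1·44 + 0.9·(-18) = -11.8
Moderate: 0.1·41 + 0.9·(-7) = -2.2
High: 0.1·48 + 0.9·(-4) = 1.2
VeryHigh: 0.1·10 + 0.9·(-13) = -10.7
Extreme: 0.1·25 + 0.9·12 = 13.3
Max: 0.1·7 + 0.9·0 = 0.7
Highest Hurwicz score = 13.3 → Extreme.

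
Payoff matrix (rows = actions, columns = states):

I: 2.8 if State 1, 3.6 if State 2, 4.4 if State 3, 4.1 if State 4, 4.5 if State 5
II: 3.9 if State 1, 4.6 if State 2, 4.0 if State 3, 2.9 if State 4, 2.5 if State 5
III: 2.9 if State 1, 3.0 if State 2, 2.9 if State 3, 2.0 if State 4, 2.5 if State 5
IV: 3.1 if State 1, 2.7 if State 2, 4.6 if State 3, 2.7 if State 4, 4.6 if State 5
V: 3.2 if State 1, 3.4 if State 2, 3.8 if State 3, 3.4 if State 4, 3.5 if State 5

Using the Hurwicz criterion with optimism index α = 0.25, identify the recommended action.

I: 0.25·4.5 + 0.75·2.8 = 3.225
II: 0.25·4.6 + 0.75·2.5 = 3.025
III: 0.25·3.0 + 0.75·2.0 = 2.25
IV: 0.25·4.6 + 0.75·2.7 = 3.175
V: 0.25·3.8 + 0.75·3.2 = 3.35
Highest Hurwicz score = 3.35 → V.

V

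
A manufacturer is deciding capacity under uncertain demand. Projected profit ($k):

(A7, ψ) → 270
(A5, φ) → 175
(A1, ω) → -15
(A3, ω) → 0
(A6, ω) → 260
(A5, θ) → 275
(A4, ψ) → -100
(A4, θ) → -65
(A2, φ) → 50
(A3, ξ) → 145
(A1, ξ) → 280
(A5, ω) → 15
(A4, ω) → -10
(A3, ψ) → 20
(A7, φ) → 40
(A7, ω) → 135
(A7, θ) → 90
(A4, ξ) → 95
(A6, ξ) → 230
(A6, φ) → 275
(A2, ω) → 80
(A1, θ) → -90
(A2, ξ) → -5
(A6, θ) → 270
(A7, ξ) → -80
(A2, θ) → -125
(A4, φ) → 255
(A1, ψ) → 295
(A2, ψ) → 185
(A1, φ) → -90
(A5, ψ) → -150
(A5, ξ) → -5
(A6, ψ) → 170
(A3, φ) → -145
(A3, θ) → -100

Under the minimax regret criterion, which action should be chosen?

A6

Column bests: θ=275, φ=275, ψ=295, ω=260, ξ=280.
A1 regrets: 365, 365, 0, 275, 0 → max 365
A2 regrets: 400, 225, 110, 180, 285 → max 400
A3 regrets: 375, 420, 275, 260, 135 → max 420
A4 regrets: 340, 20, 395, 270, 185 → max 395
A5 regrets: 0, 100, 445, 245, 285 → max 445
A6 regrets: 5, 0, 125, 0, 50 → max 125
A7 regrets: 185, 235, 25, 125, 360 → max 360
Smallest max regret = 125 → A6.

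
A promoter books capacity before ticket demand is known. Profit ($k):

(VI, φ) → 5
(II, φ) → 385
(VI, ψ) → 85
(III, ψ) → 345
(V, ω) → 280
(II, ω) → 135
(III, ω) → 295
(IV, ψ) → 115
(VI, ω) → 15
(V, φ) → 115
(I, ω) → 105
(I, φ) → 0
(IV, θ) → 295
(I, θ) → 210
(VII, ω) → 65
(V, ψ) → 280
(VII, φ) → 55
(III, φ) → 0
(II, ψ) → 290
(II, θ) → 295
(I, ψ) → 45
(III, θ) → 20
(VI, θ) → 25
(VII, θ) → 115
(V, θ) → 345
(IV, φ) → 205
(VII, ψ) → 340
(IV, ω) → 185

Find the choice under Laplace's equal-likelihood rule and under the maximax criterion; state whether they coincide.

Row averages: I=90, II=276.25, III=165, IV=200, V=255, VI=32.5, VII=143.75
Highest average = 276.25 → II.
Row maxima: I=210, II=385, III=345, IV=295, V=345, VI=85, VII=340
Best best-case = 385 → II.

laplace → II; maximax → II (agree)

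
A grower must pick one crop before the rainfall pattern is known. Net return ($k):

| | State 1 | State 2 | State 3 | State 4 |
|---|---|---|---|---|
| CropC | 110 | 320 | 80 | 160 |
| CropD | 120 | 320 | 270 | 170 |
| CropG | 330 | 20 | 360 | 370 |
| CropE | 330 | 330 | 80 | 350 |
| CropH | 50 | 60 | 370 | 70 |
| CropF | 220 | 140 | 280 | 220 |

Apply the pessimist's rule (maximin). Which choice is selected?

Row minima: CropC=80, CropD=120, CropG=20, CropE=80, CropH=50, CropF=140
Best worst-case = 140 → CropF.

CropF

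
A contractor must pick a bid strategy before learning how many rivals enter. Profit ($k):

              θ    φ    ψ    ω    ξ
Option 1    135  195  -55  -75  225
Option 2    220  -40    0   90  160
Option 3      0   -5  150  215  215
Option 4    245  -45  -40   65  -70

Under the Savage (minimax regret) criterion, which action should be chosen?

Column bests: θ=245, φ=195, ψ=150, ω=215, ξ=225.
Option 1 regrets: 110, 0, 205, 290, 0 → max 290
Option 2 regrets: 25, 235, 150, 125, 65 → max 235
Option 3 regrets: 245, 200, 0, 0, 10 → max 245
Option 4 regrets: 0, 240, 190, 150, 295 → max 295
Smallest max regret = 235 → Option 2.

Option 2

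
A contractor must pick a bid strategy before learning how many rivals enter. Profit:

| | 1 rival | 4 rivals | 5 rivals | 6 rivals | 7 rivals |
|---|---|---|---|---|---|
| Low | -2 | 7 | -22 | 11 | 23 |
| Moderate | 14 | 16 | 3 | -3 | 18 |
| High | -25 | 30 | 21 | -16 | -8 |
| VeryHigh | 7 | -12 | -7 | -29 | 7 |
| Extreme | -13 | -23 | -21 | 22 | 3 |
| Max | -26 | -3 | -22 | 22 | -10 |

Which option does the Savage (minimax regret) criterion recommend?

Column bests: 1 rival=14, 4 rivals=30, 5 rivals=21, 6 rivals=22, 7 rivals=23.
Low regrets: 16, 23, 43, 11, 0 → max 43
Moderate regrets: 0, 14, 18, 25, 5 → max 25
High regrets: 39, 0, 0, 38, 31 → max 39
VeryHigh regrets: 7, 42, 28, 51, 16 → max 51
Extreme regrets: 27, 53, 42, 0, 20 → max 53
Max regrets: 40, 33, 43, 0, 33 → max 43
Smallest max regret = 25 → Moderate.

Moderate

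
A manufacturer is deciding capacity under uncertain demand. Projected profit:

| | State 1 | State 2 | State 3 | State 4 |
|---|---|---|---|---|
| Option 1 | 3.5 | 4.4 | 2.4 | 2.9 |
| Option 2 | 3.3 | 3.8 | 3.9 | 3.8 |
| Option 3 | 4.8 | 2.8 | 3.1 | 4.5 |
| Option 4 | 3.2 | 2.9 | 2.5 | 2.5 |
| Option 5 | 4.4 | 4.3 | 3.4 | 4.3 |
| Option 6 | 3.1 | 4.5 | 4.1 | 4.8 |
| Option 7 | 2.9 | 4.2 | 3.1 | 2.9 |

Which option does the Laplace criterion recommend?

Row averages: Option 1=3.3, Option 2=3.7, Option 3=3.8, Option 4=2.775, Option 5=4.1, Option 6=4.125, Option 7=3.275
Highest average = 4.125 → Option 6.

Option 6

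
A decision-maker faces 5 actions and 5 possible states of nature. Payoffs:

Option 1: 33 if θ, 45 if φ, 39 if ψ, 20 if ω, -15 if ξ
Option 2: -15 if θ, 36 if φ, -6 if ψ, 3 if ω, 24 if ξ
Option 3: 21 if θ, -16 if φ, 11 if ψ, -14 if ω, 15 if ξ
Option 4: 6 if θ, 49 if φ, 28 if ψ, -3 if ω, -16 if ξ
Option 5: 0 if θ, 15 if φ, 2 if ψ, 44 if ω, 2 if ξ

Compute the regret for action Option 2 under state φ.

13

Best payoff under φ is 49.
Regret = 49 − 36 = 13.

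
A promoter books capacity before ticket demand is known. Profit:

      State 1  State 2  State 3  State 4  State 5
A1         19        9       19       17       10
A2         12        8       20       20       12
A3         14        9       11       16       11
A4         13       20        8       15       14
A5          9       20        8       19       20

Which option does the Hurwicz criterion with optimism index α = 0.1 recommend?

A1

A1: 0.1·19 + 0.9·9 = 10
A2: 0.1·20 + 0.9·8 = 9.2
A3: 0.1·16 + 0.9·9 = 9.7
A4: 0.1·20 + 0.9·8 = 9.2
A5: 0.1·20 + 0.9·8 = 9.2
Highest Hurwicz score = 10 → A1.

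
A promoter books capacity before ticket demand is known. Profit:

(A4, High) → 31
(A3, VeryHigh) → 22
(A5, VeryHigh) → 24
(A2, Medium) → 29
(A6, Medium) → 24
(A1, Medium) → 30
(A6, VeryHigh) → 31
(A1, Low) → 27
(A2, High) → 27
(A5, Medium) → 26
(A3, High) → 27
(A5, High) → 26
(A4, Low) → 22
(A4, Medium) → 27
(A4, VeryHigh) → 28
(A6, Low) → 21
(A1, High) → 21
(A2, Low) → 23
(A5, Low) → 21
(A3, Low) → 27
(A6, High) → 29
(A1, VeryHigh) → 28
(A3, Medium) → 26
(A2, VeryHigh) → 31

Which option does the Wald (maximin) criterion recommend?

Row minima: A1=21, A2=23, A3=22, A4=22, A5=21, A6=21
Best worst-case = 23 → A2.

A2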